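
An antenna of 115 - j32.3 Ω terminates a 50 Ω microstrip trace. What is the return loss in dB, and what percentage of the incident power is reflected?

Γ = (65 − j32.3)/(165 − j32.3), |Γ| = 0.432
RL = −20·log₁₀(0.432) = 7.3 dB
P_refl/P_inc = |Γ|² = 0.186

RL ≈ 7.3 dB; 18.6% of incident power reflected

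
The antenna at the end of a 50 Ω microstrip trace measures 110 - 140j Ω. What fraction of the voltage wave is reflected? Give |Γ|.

Γ = (Z_L − Z_0)/(Z_L + Z_0) = (60 − j140)/(160 − j140)
|Γ| = 152/213

|Γ| ≈ 0.716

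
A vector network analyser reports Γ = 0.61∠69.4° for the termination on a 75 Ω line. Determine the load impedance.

Z_L = Z_0·(1 + Γ)/(1 − Γ) = 75·(1.21 + j0.571)/(0.785 − j0.571)

Z_L ≈ 49.9 + j90.8 Ω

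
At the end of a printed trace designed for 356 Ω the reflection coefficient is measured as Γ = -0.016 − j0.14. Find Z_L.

Z_L = Z_0·(1 + Γ)/(1 − Γ) = 356·(0.984 − j0.14)/(1.02 + j0.14)

Z_L ≈ 332 − j94.8 Ω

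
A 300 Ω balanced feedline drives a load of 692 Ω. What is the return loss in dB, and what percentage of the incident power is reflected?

Γ = (692 − 300)/(692 + 300) = 0.395
RL = −20·log₁₀(0.395) = 8.06 dB
P_refl/P_inc = |Γ|² = 0.156

RL ≈ 8.06 dB; 15.6% of incident power reflected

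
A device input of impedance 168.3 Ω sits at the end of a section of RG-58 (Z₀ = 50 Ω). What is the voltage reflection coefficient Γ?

Γ = (Z_L − Z_0)/(Z_L + Z_0) = (168.3 − 50)/(168.3 + 50) = 118.3/218.3

Γ = 0.542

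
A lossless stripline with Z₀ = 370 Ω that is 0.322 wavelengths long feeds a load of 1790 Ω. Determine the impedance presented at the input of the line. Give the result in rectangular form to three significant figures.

βl = 2π × 0.322 = 116°
tan(βl) = tan(116°) = -2.06
Z_in = Z_0·(Z_L + jZ_0·tanβl)/(Z_0 + jZ_L·tanβl)
     = 370·(1790 − j761)/(370 − j3680)

Z_in ≈ 93.6 + j170 Ω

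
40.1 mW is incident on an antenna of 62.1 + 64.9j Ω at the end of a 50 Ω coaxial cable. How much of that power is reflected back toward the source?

P_reflected ≈ 10.4 mW

|Γ| = |(12.1 + j64.9)/(112.1 + j64.9)| = 0.51
|Γ|² = 0.26
P_refl = |Γ|²·P_inc = 10.4 mW, P_del = (1 − |Γ|²)·P_inc = 29.7 mW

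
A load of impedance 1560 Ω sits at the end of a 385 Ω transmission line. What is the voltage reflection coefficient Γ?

Γ = (Z_L − Z_0)/(Z_L + Z_0) = (1560 − 385)/(1560 + 385) = 1175/1945

Γ = 0.604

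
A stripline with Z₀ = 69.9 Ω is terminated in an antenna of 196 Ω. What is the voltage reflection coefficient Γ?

Γ = 0.474

Γ = (Z_L − Z_0)/(Z_L + Z_0) = (196 − 69.9)/(196 + 69.9) = 126.1/265.9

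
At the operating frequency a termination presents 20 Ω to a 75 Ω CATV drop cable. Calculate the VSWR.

Γ = (20 − 75)/(20 + 75) = -0.579
VSWR = (1 + 0.579)/(1 − 0.579)

VSWR ≈ 3.75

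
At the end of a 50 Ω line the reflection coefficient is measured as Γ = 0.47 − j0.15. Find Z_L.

Z_L ≈ 125 − j49.4 Ω

Z_L = Z_0·(1 + Γ)/(1 − Γ) = 50·(1.47 − j0.15)/(0.53 + j0.15)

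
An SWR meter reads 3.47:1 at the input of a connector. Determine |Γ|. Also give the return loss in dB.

|Γ| ≈ 0.553; return loss ≈ 5.15 dB

|Γ| = (S − 1)/(S + 1) = (3.47 − 1)/(3.47 + 1) = 2.47/4.47
RL = −20·log₁₀|Γ| = −20·log₁₀(0.553)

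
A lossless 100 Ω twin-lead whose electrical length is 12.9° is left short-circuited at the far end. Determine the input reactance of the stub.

tan(βl) = 0.229
For a short-circuited stub, Z_in = jZ_0·tan(βl)

X_in ≈ 22.9 Ω (inductive)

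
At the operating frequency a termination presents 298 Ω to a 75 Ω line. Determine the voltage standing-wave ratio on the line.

VSWR ≈ 3.97

For a purely resistive load, VSWR = R_L/Z_0 or Z_0/R_L (whichever > 1) = 298/75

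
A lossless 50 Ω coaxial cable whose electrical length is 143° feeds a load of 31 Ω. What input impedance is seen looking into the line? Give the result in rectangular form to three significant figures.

tan(βl) = tan(143°) = -0.754
Z_in = Z_0·(Z_L + jZ_0·tanβl)/(Z_0 + jZ_L·tanβl)
     = 50·(31 − j37.7)/(50 − j23.4)

Z_in ≈ 39.9 − j19 Ω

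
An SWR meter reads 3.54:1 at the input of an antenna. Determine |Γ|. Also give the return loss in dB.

|Γ| ≈ 0.559; return loss ≈ 5.04 dB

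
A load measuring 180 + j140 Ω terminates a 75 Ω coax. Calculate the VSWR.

VSWR ≈ 4.02

Γ = (Z_L − Z_0)/(Z_L + Z_0) = (105 + j140)/(255 + j140)
|Γ| = 175/291 = 0.602
VSWR = (1 + |Γ|)/(1 − |Γ|) = 1.6/0.398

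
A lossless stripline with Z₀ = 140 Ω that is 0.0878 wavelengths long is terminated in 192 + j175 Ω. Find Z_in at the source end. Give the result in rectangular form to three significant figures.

βl = 2π × 0.0878 = 31.6°
tan(βl) = tan(31.6°) = 0.615
Z_in = Z_0·(Z_L + jZ_0·tanβl)/(Z_0 + jZ_L·tanβl)
     = 140·(192 + j261)/(32.3 + j118)

Z_in ≈ 346 − j133 Ω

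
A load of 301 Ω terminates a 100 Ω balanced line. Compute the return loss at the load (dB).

Γ = (301 − 100)/(301 + 100) = 0.501
RL = −20·log₁₀|Γ| = −20·log₁₀(0.501)

RL ≈ 6 dB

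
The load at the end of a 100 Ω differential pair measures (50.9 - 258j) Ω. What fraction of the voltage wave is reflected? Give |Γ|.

Γ = (Z_L − Z_0)/(Z_L + Z_0) = (-49.1 − j258)/(150.9 − j258)
|Γ| = 263/299

|Γ| ≈ 0.879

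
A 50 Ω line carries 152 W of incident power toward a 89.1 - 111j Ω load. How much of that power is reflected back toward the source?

P_reflected ≈ 66.5 W

|Γ| = |(39.1 − j111)/(139.1 − j111)| = 0.661
|Γ|² = 0.437
P_refl = |Γ|²·P_inc = 66.5 W, P_del = (1 − |Γ|²)·P_inc = 85.5 W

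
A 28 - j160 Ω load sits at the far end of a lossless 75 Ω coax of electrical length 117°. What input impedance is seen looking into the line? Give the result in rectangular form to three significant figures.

Z_in ≈ 12.7 + j93.5 Ω

tan(βl) = tan(117°) = -1.96
Z_in = Z_0·(Z_L + jZ_0·tanβl)/(Z_0 + jZ_L·tanβl)
     = 75·(28 − j307)/(-239 − j55)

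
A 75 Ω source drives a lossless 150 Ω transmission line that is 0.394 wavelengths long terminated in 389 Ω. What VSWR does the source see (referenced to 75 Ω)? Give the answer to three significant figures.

βl = 2π × 0.394 = 142°
tan(βl) = -0.786
Z_in = Z_0·(Z_L + jZ_0·tanβl)/(Z_0 + jZ_L·tanβl) = 122 + j131 Ω
Γ_s = (Z_in − Z_s)/(Z_in + Z_s) = (47.1 + j131)/(197 + j131), |Γ_s| = 0.588
VSWR = (1 + |Γ_s|)/(1 − |Γ_s|)

VSWR ≈ 3.86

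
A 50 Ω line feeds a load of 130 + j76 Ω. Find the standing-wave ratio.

VSWR ≈ 3.6

Γ = (Z_L − Z_0)/(Z_L + Z_0) = (80 + j76)/(180 + j76)
|Γ| = 110/195 = 0.565
VSWR = (1 + |Γ|)/(1 − |Γ|) = 1.56/0.435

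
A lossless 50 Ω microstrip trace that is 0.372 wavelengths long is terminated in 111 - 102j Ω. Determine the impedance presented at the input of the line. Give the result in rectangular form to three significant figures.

Z_in ≈ 35.1 + j65.2 Ω

βl = 2π × 0.372 = 134°
tan(βl) = tan(134°) = -1.04
Z_in = Z_0·(Z_L + jZ_0·tanβl)/(Z_0 + jZ_L·tanβl)
     = 50·(111 − j154)/(-55.9 − j115)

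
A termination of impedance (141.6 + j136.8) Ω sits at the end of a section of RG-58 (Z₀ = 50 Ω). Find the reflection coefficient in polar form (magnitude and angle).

Γ ≈ 0.699 ∠ 20.7°

Γ = (Z_L − Z_0)/(Z_L + Z_0) = (91.6 + j136.8)/(191.6 + j136.8)
|Γ| = 165/235 = 0.699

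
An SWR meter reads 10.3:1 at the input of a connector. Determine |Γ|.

|Γ| = (S − 1)/(S + 1) = (10.3 − 1)/(10.3 + 1) = 9.3/11.3

|Γ| ≈ 0.823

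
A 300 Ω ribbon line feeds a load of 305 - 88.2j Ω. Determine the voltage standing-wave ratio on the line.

VSWR ≈ 1.34

Γ = (Z_L − Z_0)/(Z_L + Z_0) = (5 − j88.2)/(605 − j88.2)
|Γ| = 88.3/611 = 0.144
VSWR = (1 + |Γ|)/(1 − |Γ|) = 1.14/0.856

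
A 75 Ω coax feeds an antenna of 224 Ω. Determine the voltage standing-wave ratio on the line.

VSWR ≈ 2.99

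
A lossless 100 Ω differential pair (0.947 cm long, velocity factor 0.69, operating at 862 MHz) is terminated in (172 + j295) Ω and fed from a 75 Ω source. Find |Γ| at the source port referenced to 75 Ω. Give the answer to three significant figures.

λ = v/f = 0.69·c / 862 MHz = 0.24 m
βl = 2π·l/λ = 2π × 0.0394 = 14.2°
tan(βl) = 0.253
Z_in = Z_0·(Z_L + jZ_0·tanβl)/(Z_0 + jZ_L·tanβl) = 721 + j25.3 Ω
Γ_s = (Z_in − Z_s)/(Z_in + Z_s) = (646 + j25.3)/(796 + j25.3), |Γ_s| = 0.812

|Γ| ≈ 0.812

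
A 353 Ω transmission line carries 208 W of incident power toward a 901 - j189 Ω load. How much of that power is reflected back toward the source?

|Γ| = |(548 − j189)/(1254 − j189)| = 0.457
|Γ|² = 0.209
P_refl = |Γ|²·P_inc = 43.5 W, P_del = (1 − |Γ|²)·P_inc = 165 W

P_reflected ≈ 43.5 W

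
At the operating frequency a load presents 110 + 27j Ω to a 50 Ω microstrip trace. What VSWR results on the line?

VSWR ≈ 2.36

Γ = (Z_L − Z_0)/(Z_L + Z_0) = (60 + j27)/(160 + j27)
|Γ| = 65.8/162 = 0.405
VSWR = (1 + |Γ|)/(1 − |Γ|) = 1.41/0.595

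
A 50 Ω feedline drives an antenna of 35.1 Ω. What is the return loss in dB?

RL ≈ 15.1 dB

Γ = (35.1 − 50)/(35.1 + 50) = -0.175
RL = −20·log₁₀|Γ| = −20·log₁₀(0.175)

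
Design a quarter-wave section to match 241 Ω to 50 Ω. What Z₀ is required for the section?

Z_qwt ≈ 110 Ω

Z_qwt = √(Z_0·R_L) = √(50 × 241) = √12050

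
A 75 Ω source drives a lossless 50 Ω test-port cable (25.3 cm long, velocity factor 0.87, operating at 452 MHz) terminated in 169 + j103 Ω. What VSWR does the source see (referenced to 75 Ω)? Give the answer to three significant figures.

λ = v/f = 0.87·c / 452 MHz = 0.577 m
βl = 2π·l/λ = 2π × 0.438 = 158°
tan(βl) = -0.409
Z_in = Z_0·(Z_L + jZ_0·tanβl)/(Z_0 + jZ_L·tanβl) = 37.1 + j72.6 Ω
Γ_s = (Z_in − Z_s)/(Z_in + Z_s) = (-37.9 + j72.6)/(112 + j72.6), |Γ_s| = 0.613
VSWR = (1 + |Γ_s|)/(1 − |Γ_s|)

VSWR ≈ 4.17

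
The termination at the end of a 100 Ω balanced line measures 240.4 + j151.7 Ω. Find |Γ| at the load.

Γ = (Z_L − Z_0)/(Z_L + Z_0) = (140.4 + j151.7)/(340.4 + j151.7)
|Γ| = 207/373

|Γ| ≈ 0.555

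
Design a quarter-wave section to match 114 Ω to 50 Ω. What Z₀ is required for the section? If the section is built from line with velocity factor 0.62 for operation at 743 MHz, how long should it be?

Z_qwt = √(Z_0·R_L) = √(50 × 114) = √5700
λ = 0.62·c/f = 0.25 m, so l = λ/4 = 0.0626 m

Z_qwt ≈ 75.5 Ω; length ≈ 6.26 cm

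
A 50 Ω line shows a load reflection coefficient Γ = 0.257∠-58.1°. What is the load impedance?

Z_L = Z_0·(1 + Γ)/(1 − Γ) = 50·(1.14 − j0.218)/(0.864 + j0.218)

Z_L ≈ 58.8 − j27.5 Ω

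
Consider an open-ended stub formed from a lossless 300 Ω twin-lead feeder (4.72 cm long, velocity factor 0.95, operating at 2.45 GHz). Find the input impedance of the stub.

λ = v/f = 0.95·c / 2.45 GHz = 0.116 m
βl = 2π·l/λ = 2π × 0.406 = 146°
tan(βl) = -0.673
For an open-ended stub, Z_in = −jZ_0·cot(βl) = −jZ_0/tan(βl)

Z_in ≈ +j446 Ω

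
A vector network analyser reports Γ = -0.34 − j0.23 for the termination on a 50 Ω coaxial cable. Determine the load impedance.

Z_L = Z_0·(1 + Γ)/(1 − Γ) = 50·(0.66 − j0.23)/(1.34 + j0.23)

Z_L ≈ 22.5 − j12.4 Ω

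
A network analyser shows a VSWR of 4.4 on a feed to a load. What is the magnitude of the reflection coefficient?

|Γ| = (S − 1)/(S + 1) = (4.4 − 1)/(4.4 + 1) = 3.4/5.4

|Γ| ≈ 0.63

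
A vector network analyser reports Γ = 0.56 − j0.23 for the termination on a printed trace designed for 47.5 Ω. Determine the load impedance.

Z_L ≈ 122 − j88.6 Ω

Z_L = Z_0·(1 + Γ)/(1 − Γ) = 47.5·(1.56 − j0.23)/(0.44 + j0.23)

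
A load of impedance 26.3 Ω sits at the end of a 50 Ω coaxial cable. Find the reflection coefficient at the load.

Γ = (Z_L − Z_0)/(Z_L + Z_0) = (26.3 − 50)/(26.3 + 50) = -23.7/76.3

Γ = -0.311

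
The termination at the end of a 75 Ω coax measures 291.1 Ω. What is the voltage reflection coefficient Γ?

Γ = 0.59

Γ = (Z_L − Z_0)/(Z_L + Z_0) = (291.1 − 75)/(291.1 + 75) = 216.1/366.1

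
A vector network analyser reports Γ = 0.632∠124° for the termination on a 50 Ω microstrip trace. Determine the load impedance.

Z_L ≈ 14.3 + j24.9 Ω

Z_L = Z_0·(1 + Γ)/(1 − Γ) = 50·(0.647 + j0.524)/(1.35 − j0.524)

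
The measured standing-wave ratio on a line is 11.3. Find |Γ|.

|Γ| = (S − 1)/(S + 1) = (11.3 − 1)/(11.3 + 1) = 10.3/12.3

|Γ| ≈ 0.837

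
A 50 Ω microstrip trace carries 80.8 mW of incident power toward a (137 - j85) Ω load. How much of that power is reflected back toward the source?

|Γ| = |(87 − j85)/(187 − j85)| = 0.592
|Γ|² = 0.351
P_refl = |Γ|²·P_inc = 28.3 mW, P_del = (1 − |Γ|²)·P_inc = 52.5 mW

P_reflected ≈ 28.3 mW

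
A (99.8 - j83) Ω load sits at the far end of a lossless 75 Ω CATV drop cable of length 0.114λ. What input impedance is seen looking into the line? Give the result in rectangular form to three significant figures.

Z_in ≈ 33.8 − j28.9 Ω

βl = 2π × 0.114 = 41°
tan(βl) = tan(41°) = 0.871
Z_in = Z_0·(Z_L + jZ_0·tanβl)/(Z_0 + jZ_L·tanβl)
     = 75·(99.8 − j17.7)/(147 + j86.9)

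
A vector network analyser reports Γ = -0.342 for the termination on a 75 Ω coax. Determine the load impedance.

Z_L = Z_0·(1 + Γ)/(1 − Γ) = 75·(0.658)/(1.34)

Z_L ≈ 36.8 Ω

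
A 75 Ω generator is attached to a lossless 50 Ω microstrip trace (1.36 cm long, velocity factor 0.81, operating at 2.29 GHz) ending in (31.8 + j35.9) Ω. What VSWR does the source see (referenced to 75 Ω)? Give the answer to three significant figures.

λ = v/f = 0.81·c / 2.29 GHz = 0.106 m
βl = 2π·l/λ = 2π × 0.128 = 46.1°
tan(βl) = 1.04
Z_in = Z_0·(Z_L + jZ_0·tanβl)/(Z_0 + jZ_L·tanβl) = 132 + j2.37 Ω
Γ_s = (Z_in − Z_s)/(Z_in + Z_s) = (57 + j2.37)/(207 + j2.37), |Γ_s| = 0.275
VSWR = (1 + |Γ_s|)/(1 − |Γ_s|)

VSWR ≈ 1.76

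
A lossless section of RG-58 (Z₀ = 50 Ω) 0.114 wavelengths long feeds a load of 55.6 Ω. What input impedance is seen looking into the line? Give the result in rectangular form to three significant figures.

Z_in ≈ 50.5 − j5.32 Ω

βl = 2π × 0.114 = 41°
tan(βl) = tan(41°) = 0.871
Z_in = Z_0·(Z_L + jZ_0·tanβl)/(Z_0 + jZ_L·tanβl)
     = 50·(55.6 + j43.5)/(50 + j48.4)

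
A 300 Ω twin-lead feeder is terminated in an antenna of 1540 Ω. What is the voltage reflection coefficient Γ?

Γ = 0.674

Γ = (Z_L − Z_0)/(Z_L + Z_0) = (1540 − 300)/(1540 + 300) = 1240/1840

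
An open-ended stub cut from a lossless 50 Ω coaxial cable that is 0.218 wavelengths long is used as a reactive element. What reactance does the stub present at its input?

βl = 2π × 0.218 = 78.5°
tan(βl) = 4.91
For an open-ended stub, Z_in = −jZ_0·cot(βl) = −jZ_0/tan(βl)

X_in ≈ -10.2 Ω (capacitive)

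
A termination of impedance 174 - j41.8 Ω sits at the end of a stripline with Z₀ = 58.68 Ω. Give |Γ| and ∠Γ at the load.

Γ ≈ 0.519 ∠ -9.74°

Γ = (Z_L − Z_0)/(Z_L + Z_0) = (115.3 − j41.8)/(232.7 − j41.8)
|Γ| = 123/236 = 0.519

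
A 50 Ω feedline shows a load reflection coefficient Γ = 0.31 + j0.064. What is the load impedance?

Z_L ≈ 93.7 + j13.3 Ω

Z_L = Z_0·(1 + Γ)/(1 − Γ) = 50·(1.31 + j0.064)/(0.69 − j0.064)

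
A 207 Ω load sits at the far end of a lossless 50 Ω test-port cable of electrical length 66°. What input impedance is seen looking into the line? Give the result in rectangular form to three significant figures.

Z_in ≈ 14.3 − j20.7 Ω

tan(βl) = tan(66°) = 2.25
Z_in = Z_0·(Z_L + jZ_0·tanβl)/(Z_0 + jZ_L·tanβl)
     = 50·(207 + j112)/(50 + j465)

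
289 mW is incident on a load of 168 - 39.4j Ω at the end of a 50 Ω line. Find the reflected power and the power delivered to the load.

|Γ| = |(118 − j39.4)/(218 − j39.4)| = 0.562
|Γ|² = 0.315
P_refl = |Γ|²·P_inc = 91.1 mW, P_del = (1 − |Γ|²)·P_inc = 198 mW

P_reflected ≈ 91.1 mW; P_delivered ≈ 198 mW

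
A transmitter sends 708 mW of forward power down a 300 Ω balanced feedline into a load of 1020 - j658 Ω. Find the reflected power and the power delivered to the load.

|Γ| = |(720 − j658)/(1320 − j658)| = 0.661
|Γ|² = 0.437
P_refl = |Γ|²·P_inc = 310 mW, P_del = (1 − |Γ|²)·P_inc = 398 mW

P_reflected ≈ 310 mW; P_delivered ≈ 398 mW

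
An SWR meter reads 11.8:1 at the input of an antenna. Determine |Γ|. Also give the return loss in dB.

|Γ| = (S − 1)/(S + 1) = (11.8 − 1)/(11.8 + 1) = 10.8/12.8
RL = −20·log₁₀|Γ| = −20·log₁₀(0.844)

|Γ| ≈ 0.844; return loss ≈ 1.48 dB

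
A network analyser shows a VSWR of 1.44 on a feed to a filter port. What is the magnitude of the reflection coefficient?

|Γ| ≈ 0.18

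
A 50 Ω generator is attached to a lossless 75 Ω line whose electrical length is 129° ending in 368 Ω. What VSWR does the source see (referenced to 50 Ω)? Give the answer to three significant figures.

VSWR ≈ 4.93

tan(βl) = -1.23
Z_in = Z_0·(Z_L + jZ_0·tanβl)/(Z_0 + jZ_L·tanβl) = 24.6 + j56.7 Ω
Γ_s = (Z_in − Z_s)/(Z_in + Z_s) = (-25.4 + j56.7)/(74.6 + j56.7), |Γ_s| = 0.663
VSWR = (1 + |Γ_s|)/(1 − |Γ_s|)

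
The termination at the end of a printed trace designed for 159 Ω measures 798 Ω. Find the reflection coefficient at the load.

Γ = 0.668

Γ = (Z_L − Z_0)/(Z_L + Z_0) = (798 − 159)/(798 + 159) = 639/957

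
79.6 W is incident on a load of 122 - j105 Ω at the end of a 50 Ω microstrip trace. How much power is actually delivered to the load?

P_delivered ≈ 47.8 W

|Γ| = |(72 − j105)/(172 − j105)| = 0.632
|Γ|² = 0.399
P_refl = |Γ|²·P_inc = 31.8 W, P_del = (1 − |Γ|²)·P_inc = 47.8 W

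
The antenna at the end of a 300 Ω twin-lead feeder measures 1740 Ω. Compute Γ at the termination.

Γ = 0.706

Γ = (Z_L − Z_0)/(Z_L + Z_0) = (1740 − 300)/(1740 + 300) = 1440/2040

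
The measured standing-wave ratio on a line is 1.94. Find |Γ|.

|Γ| ≈ 0.32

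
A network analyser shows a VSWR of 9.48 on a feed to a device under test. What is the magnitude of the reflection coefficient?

|Γ| = (S − 1)/(S + 1) = (9.48 − 1)/(9.48 + 1) = 8.48/10.5

|Γ| ≈ 0.809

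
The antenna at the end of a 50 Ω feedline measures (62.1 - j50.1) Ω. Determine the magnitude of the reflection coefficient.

|Γ| ≈ 0.42

Γ = (Z_L − Z_0)/(Z_L + Z_0) = (12.1 − j50.1)/(112.1 − j50.1)
|Γ| = 51.5/123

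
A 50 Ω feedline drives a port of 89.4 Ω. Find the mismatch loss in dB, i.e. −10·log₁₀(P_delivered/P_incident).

Γ = (89.4 − 50)/(89.4 + 50) = 0.283
|Γ|² = 0.0799, so P_del/P_inc = 1 − |Γ|² = 0.92
ML = −10·log₁₀(1 − |Γ|²)

mismatch loss ≈ 0.362 dB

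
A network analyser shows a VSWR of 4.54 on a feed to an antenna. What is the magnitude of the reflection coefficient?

|Γ| = (S − 1)/(S + 1) = (4.54 − 1)/(4.54 + 1) = 3.54/5.54

|Γ| ≈ 0.639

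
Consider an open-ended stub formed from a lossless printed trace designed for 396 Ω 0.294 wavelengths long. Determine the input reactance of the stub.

X_in ≈ 112 Ω (inductive)

βl = 2π × 0.294 = 106°
tan(βl) = -3.52
For an open-ended stub, Z_in = −jZ_0·cot(βl) = −jZ_0/tan(βl)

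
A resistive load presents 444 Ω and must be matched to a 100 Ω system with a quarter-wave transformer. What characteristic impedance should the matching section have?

Z_qwt ≈ 211 Ω

Z_qwt = √(Z_0·R_L) = √(100 × 444) = √44400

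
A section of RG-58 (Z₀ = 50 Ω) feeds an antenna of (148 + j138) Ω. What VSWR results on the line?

VSWR ≈ 5.7

Γ = (Z_L − Z_0)/(Z_L + Z_0) = (98 + j138)/(198 + j138)
|Γ| = 169/241 = 0.701
VSWR = (1 + |Γ|)/(1 − |Γ|) = 1.7/0.299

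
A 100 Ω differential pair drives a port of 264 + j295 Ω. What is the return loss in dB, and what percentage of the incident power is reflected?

RL ≈ 2.85 dB; 51.9% of incident power reflected

Γ = (164 + j295)/(364 + j295), |Γ| = 0.72
RL = −20·log₁₀(0.72) = 2.85 dB
P_refl/P_inc = |Γ|² = 0.519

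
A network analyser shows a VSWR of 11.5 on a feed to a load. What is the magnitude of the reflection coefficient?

|Γ| = (S − 1)/(S + 1) = (11.5 − 1)/(11.5 + 1) = 10.5/12.5

|Γ| ≈ 0.84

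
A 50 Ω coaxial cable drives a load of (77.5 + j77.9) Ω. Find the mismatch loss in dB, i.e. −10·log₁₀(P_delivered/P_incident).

mismatch loss ≈ 1.58 dB

Γ = (27.5 + j77.9)/(127.5 + j77.9), |Γ| = 0.553
|Γ|² = 0.306, so P_del/P_inc = 1 − |Γ|² = 0.694
ML = −10·log₁₀(1 − |Γ|²)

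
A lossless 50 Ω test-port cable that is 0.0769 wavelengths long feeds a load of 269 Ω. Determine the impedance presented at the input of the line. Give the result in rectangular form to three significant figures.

βl = 2π × 0.0769 = 27.7°
tan(βl) = tan(27.7°) = 0.525
Z_in = Z_0·(Z_L + jZ_0·tanβl)/(Z_0 + jZ_L·tanβl)
     = 50·(269 + j26.2)/(50 + j141)

Z_in ≈ 38.3 − j81.7 Ω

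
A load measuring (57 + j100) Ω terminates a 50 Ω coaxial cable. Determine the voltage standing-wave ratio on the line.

VSWR ≈ 5.34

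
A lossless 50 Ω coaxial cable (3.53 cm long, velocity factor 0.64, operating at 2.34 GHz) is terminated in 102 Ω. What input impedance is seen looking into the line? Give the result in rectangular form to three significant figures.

λ = v/f = 0.64·c / 2.34 GHz = 0.0821 m
βl = 2π·l/λ = 2π × 0.43 = 155°
tan(βl) = tan(155°) = -0.469
Z_in = Z_0·(Z_L + jZ_0·tanβl)/(Z_0 + jZ_L·tanβl)
     = 50·(102 − j23.4)/(50 − j47.8)

Z_in ≈ 65 + j38.7 Ω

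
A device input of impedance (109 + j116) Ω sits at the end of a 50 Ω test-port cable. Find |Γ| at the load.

|Γ| ≈ 0.661

Γ = (Z_L − Z_0)/(Z_L + Z_0) = (59 + j116)/(159 + j116)
|Γ| = 130/197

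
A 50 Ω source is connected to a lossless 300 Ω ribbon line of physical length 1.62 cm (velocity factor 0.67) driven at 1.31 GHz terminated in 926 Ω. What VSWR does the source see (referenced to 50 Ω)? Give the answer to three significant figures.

λ = v/f = 0.67·c / 1.31 GHz = 0.153 m
βl = 2π·l/λ = 2π × 0.106 = 38°
tan(βl) = 0.782
Z_in = Z_0·(Z_L + jZ_0·tanβl)/(Z_0 + jZ_L·tanβl) = 219 − j293 Ω
Γ_s = (Z_in − Z_s)/(Z_in + Z_s) = (169 − j293)/(269 − j293), |Γ_s| = 0.851
VSWR = (1 + |Γ_s|)/(1 − |Γ_s|)

VSWR ≈ 12.4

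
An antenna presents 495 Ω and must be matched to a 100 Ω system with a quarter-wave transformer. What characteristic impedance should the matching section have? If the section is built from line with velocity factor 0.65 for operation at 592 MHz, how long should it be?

Z_qwt ≈ 222 Ω; length ≈ 8.23 cm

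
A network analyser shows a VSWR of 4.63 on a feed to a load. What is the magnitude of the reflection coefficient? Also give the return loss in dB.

|Γ| ≈ 0.645; return loss ≈ 3.81 dB

|Γ| = (S − 1)/(S + 1) = (4.63 − 1)/(4.63 + 1) = 3.63/5.63
RL = −20·log₁₀|Γ| = −20·log₁₀(0.645)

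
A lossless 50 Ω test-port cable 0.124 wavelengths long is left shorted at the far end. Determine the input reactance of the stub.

X_in ≈ 49.4 Ω (inductive)

βl = 2π × 0.124 = 44.6°
tan(βl) = 0.988
For a shorted stub, Z_in = jZ_0·tan(βl)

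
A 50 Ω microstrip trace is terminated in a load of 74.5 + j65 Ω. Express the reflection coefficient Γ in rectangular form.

Γ = (Z_L − Z_0)/(Z_L + Z_0) = (24.5 + j65)/(124.5 + j65)

Γ ≈ 0.369 + j0.33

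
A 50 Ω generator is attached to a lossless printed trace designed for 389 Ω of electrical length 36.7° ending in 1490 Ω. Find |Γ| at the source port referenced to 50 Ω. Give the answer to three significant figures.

tan(βl) = 0.745
Z_in = Z_0·(Z_L + jZ_0·tanβl)/(Z_0 + jZ_L·tanβl) = 253 − j433 Ω
Γ_s = (Z_in − Z_s)/(Z_in + Z_s) = (203 − j433)/(303 − j433), |Γ_s| = 0.905

|Γ| ≈ 0.905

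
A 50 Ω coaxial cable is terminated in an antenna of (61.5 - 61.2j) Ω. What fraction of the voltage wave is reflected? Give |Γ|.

|Γ| ≈ 0.49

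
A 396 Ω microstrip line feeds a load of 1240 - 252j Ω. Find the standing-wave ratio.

VSWR ≈ 3.27

Γ = (Z_L − Z_0)/(Z_L + Z_0) = (844 − j252)/(1636 − j252)
|Γ| = 881/1660 = 0.532
VSWR = (1 + |Γ|)/(1 − |Γ|) = 1.53/0.468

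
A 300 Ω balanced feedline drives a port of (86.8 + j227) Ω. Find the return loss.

Γ = (-213.2 + j227)/(386.8 + j227), |Γ| = 0.694
RL = −20·log₁₀|Γ| = −20·log₁₀(0.694)

RL ≈ 3.17 dB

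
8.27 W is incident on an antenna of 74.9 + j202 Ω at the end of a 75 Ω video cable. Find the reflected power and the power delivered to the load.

|Γ| = |(-0.1 + j202)/(149.9 + j202)| = 0.803
|Γ|² = 0.645
P_refl = |Γ|²·P_inc = 5.33 W, P_del = (1 − |Γ|²)·P_inc = 2.94 W

P_reflected ≈ 5.33 W; P_delivered ≈ 2.94 W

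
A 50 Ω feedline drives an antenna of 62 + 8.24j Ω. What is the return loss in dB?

RL ≈ 17.7 dB

Γ = (12 + j8.24)/(112 + j8.24), |Γ| = 0.13
RL = −20·log₁₀|Γ| = −20·log₁₀(0.13)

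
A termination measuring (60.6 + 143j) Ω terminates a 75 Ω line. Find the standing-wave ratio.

Γ = (Z_L − Z_0)/(Z_L + Z_0) = (-14.4 + j143)/(135.6 + j143)
|Γ| = 144/197 = 0.729
VSWR = (1 + |Γ|)/(1 − |Γ|) = 1.73/0.271

VSWR ≈ 6.39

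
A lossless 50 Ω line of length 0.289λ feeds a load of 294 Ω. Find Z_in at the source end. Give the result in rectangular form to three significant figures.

βl = 2π × 0.289 = 104°
tan(βl) = tan(104°) = -4
Z_in = Z_0·(Z_L + jZ_0·tanβl)/(Z_0 + jZ_L·tanβl)
     = 50·(294 − j200)/(50 − j1180)

Z_in ≈ 9.02 + j12.1 Ω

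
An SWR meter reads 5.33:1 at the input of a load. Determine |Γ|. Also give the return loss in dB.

|Γ| ≈ 0.684; return loss ≈ 3.3 dB

|Γ| = (S − 1)/(S + 1) = (5.33 − 1)/(5.33 + 1) = 4.33/6.33
RL = −20·log₁₀|Γ| = −20·log₁₀(0.684)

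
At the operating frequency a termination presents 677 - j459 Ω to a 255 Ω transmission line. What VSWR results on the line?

VSWR ≈ 4

Γ = (Z_L − Z_0)/(Z_L + Z_0) = (422 − j459)/(932 − j459)
|Γ| = 624/1040 = 0.6
VSWR = (1 + |Γ|)/(1 − |Γ|) = 1.6/0.4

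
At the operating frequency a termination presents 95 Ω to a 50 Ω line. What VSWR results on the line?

For a purely resistive load, VSWR = R_L/Z_0 or Z_0/R_L (whichever > 1) = 95/50

VSWR ≈ 1.9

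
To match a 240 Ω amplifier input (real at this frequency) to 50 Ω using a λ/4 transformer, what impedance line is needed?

Z_qwt ≈ 110 Ω

Z_qwt = √(Z_0·R_L) = √(50 × 240) = √12000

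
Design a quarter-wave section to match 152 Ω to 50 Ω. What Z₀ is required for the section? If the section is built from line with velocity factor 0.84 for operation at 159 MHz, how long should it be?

Z_qwt ≈ 87.2 Ω; length ≈ 39.6 cm

Z_qwt = √(Z_0·R_L) = √(50 × 152) = √7600
λ = 0.84·c/f = 1.58 m, so l = λ/4 = 0.396 m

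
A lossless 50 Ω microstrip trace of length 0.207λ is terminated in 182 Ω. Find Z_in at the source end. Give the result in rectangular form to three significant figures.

βl = 2π × 0.207 = 74.5°
tan(βl) = tan(74.5°) = 3.61
Z_in = Z_0·(Z_L + jZ_0·tanβl)/(Z_0 + jZ_L·tanβl)
     = 50·(182 + j181)/(50 + j657)

Z_in ≈ 14.7 − j12.7 Ω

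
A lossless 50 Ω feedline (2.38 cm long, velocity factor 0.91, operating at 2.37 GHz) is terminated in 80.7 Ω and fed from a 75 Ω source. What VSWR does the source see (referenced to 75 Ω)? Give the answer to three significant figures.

VSWR ≈ 2.35

λ = v/f = 0.91·c / 2.37 GHz = 0.115 m
βl = 2π·l/λ = 2π × 0.207 = 74.4°
tan(βl) = 3.58
Z_in = Z_0·(Z_L + jZ_0·tanβl)/(Z_0 + jZ_L·tanβl) = 32.4 − j8.36 Ω
Γ_s = (Z_in − Z_s)/(Z_in + Z_s) = (-42.6 − j8.36)/(107 − j8.36), |Γ_s| = 0.403
VSWR = (1 + |Γ_s|)/(1 − |Γ_s|)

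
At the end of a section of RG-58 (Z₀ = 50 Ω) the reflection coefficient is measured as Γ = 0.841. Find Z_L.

Z_L ≈ 579 Ω

Z_L = Z_0·(1 + Γ)/(1 − Γ) = 50·(1.84)/(0.159)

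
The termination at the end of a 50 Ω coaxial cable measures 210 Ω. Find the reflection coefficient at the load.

Γ = 0.615

Γ = (Z_L − Z_0)/(Z_L + Z_0) = (210 − 50)/(210 + 50) = 160/260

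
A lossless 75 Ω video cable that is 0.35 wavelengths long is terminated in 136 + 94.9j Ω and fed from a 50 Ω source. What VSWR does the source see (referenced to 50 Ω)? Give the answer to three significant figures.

βl = 2π × 0.35 = 126°
tan(βl) = -1.38
Z_in = Z_0·(Z_L + jZ_0·tanβl)/(Z_0 + jZ_L·tanβl) = 28.6 + j23 Ω
Γ_s = (Z_in − Z_s)/(Z_in + Z_s) = (-21.4 + j23)/(78.6 + j23), |Γ_s| = 0.383
VSWR = (1 + |Γ_s|)/(1 − |Γ_s|)

VSWR ≈ 2.24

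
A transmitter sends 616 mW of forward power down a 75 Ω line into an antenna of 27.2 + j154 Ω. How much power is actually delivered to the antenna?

P_delivered ≈ 147 mW

|Γ| = |(-47.8 + j154)/(102.2 + j154)| = 0.872
|Γ|² = 0.761
P_refl = |Γ|²·P_inc = 469 mW, P_del = (1 − |Γ|²)·P_inc = 147 mW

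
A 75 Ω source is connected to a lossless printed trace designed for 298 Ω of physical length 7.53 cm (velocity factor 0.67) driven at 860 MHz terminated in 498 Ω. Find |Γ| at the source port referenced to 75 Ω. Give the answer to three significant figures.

|Γ| ≈ 0.53

λ = v/f = 0.67·c / 860 MHz = 0.234 m
βl = 2π·l/λ = 2π × 0.322 = 116°
tan(βl) = -2.05
Z_in = Z_0·(Z_L + jZ_0·tanβl)/(Z_0 + jZ_L·tanβl) = 203 + j85.9 Ω
Γ_s = (Z_in − Z_s)/(Z_in + Z_s) = (128 + j85.9)/(278 + j85.9), |Γ_s| = 0.53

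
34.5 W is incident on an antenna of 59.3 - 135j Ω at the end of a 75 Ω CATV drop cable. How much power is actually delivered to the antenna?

P_delivered ≈ 16.9 W

|Γ| = |(-15.7 − j135)/(134.3 − j135)| = 0.714
|Γ|² = 0.509
P_refl = |Γ|²·P_inc = 17.6 W, P_del = (1 − |Γ|²)·P_inc = 16.9 W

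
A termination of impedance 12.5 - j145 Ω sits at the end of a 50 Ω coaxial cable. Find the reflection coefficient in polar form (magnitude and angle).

Γ ≈ 0.949 ∠ -37.8°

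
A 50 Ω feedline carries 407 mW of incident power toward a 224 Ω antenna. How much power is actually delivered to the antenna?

P_delivered ≈ 243 mW

Γ = (224 − 50)/(224 + 50) = 0.635
|Γ|² = 0.403
P_refl = |Γ|²·P_inc = 164 mW, P_del = (1 − |Γ|²)·P_inc = 243 mW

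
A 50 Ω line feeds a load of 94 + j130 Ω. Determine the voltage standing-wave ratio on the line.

VSWR ≈ 5.84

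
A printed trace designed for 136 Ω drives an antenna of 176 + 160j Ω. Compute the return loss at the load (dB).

RL ≈ 6.55 dB

Γ = (40 + j160)/(312 + j160), |Γ| = 0.47
RL = −20·log₁₀|Γ| = −20·log₁₀(0.47)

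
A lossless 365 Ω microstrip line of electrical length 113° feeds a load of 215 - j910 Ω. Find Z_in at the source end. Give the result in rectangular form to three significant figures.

Z_in ≈ 54.8 + j348 Ω

tan(βl) = tan(113°) = -2.36
Z_in = Z_0·(Z_L + jZ_0·tanβl)/(Z_0 + jZ_L·tanβl)
     = 365·(215 − j1770)/(-1780 − j507)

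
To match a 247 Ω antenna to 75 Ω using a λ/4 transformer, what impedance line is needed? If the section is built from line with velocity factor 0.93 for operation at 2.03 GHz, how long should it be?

Z_qwt ≈ 136 Ω; length ≈ 3.44 cm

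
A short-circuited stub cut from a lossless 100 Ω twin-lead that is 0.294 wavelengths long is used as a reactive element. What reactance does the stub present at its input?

βl = 2π × 0.294 = 106°
tan(βl) = -3.52
For a short-circuited stub, Z_in = jZ_0·tan(βl)

X_in ≈ -352 Ω (capacitive)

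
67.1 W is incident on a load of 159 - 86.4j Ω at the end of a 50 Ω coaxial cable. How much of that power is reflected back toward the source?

|Γ| = |(109 − j86.4)/(209 − j86.4)| = 0.615
|Γ|² = 0.378
P_refl = |Γ|²·P_inc = 25.4 W, P_del = (1 − |Γ|²)·P_inc = 41.7 W

P_reflected ≈ 25.4 W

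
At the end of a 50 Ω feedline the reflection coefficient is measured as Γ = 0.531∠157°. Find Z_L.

Z_L ≈ 15.9 + j9.18 Ω

Z_L = Z_0·(1 + Γ)/(1 − Γ) = 50·(0.511 + j0.207)/(1.49 − j0.207)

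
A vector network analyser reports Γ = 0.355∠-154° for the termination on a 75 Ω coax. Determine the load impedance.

Z_L ≈ 37.2 − j13.2 Ω

Z_L = Z_0·(1 + Γ)/(1 − Γ) = 75·(0.681 − j0.156)/(1.32 + j0.156)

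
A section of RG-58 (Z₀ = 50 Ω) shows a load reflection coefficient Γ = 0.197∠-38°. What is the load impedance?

Z_L ≈ 66 − j16.7 Ω

Z_L = Z_0·(1 + Γ)/(1 − Γ) = 50·(1.16 − j0.121)/(0.845 + j0.121)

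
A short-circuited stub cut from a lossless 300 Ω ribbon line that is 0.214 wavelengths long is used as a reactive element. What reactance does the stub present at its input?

βl = 2π × 0.214 = 77°
tan(βl) = 4.35
For a short-circuited stub, Z_in = jZ_0·tan(βl)

X_in ≈ 1300 Ω (inductive)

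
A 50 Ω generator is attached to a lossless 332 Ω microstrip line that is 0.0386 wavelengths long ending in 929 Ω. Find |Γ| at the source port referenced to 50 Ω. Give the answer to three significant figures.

|Γ| ≈ 0.893

βl = 2π × 0.0386 = 13.9°
tan(βl) = 0.247
Z_in = Z_0·(Z_L + jZ_0·tanβl)/(Z_0 + jZ_L·tanβl) = 666 − j379 Ω
Γ_s = (Z_in − Z_s)/(Z_in + Z_s) = (616 − j379)/(716 − j379), |Γ_s| = 0.893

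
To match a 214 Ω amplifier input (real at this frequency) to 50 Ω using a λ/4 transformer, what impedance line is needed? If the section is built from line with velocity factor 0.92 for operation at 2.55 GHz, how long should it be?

Z_qwt = √(Z_0·R_L) = √(50 × 214) = √10700
λ = 0.92·c/f = 0.108 m, so l = λ/4 = 0.0271 m

Z_qwt ≈ 103 Ω; length ≈ 2.71 cm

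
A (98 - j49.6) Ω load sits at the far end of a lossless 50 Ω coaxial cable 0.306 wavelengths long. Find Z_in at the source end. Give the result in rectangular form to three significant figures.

Z_in ≈ 26.3 + j26.7 Ω

βl = 2π × 0.306 = 110°
tan(βl) = tan(110°) = -2.72
Z_in = Z_0·(Z_L + jZ_0·tanβl)/(Z_0 + jZ_L·tanβl)
     = 50·(98 − j186)/(-85.1 − j267)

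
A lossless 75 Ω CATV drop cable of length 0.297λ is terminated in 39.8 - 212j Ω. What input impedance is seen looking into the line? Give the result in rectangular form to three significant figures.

βl = 2π × 0.297 = 107°
tan(βl) = tan(107°) = -3.29
Z_in = Z_0·(Z_L + jZ_0·tanβl)/(Z_0 + jZ_L·tanβl)
     = 75·(39.8 − j459)/(-622 − j131)

Z_in ≈ 6.54 + j53.9 Ω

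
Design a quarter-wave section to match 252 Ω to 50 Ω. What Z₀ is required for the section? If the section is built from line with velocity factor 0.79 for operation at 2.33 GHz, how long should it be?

Z_qwt = √(Z_0·R_L) = √(50 × 252) = √12600
λ = 0.79·c/f = 0.102 m, so l = λ/4 = 0.0254 m

Z_qwt ≈ 112 Ω; length ≈ 2.54 cm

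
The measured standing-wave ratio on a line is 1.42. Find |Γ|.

|Γ| ≈ 0.174

|Γ| = (S − 1)/(S + 1) = (1.42 − 1)/(1.42 + 1) = 0.42/2.42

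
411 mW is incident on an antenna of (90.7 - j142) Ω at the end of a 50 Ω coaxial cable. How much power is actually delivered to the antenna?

|Γ| = |(40.7 − j142)/(140.7 − j142)| = 0.739
|Γ|² = 0.546
P_refl = |Γ|²·P_inc = 224 mW, P_del = (1 − |Γ|²)·P_inc = 187 mW

P_delivered ≈ 187 mW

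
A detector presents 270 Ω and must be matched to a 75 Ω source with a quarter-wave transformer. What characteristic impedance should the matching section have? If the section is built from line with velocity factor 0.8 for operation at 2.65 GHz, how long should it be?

Z_qwt ≈ 142 Ω; length ≈ 2.26 cm

Z_qwt = √(Z_0·R_L) = √(75 × 270) = √20250
λ = 0.8·c/f = 0.0906 m, so l = λ/4 = 0.0226 m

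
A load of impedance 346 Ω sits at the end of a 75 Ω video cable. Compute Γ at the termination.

Γ = (Z_L − Z_0)/(Z_L + Z_0) = (346 − 75)/(346 + 75) = 271/421

Γ = 0.644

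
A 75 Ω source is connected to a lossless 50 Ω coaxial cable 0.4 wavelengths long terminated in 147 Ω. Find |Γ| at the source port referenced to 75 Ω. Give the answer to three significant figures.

|Γ| ≈ 0.483

βl = 2π × 0.4 = 144°
tan(βl) = -0.727
Z_in = Z_0·(Z_L + jZ_0·tanβl)/(Z_0 + jZ_L·tanβl) = 40.4 + j49.9 Ω
Γ_s = (Z_in − Z_s)/(Z_in + Z_s) = (-34.6 + j49.9)/(115 + j49.9), |Γ_s| = 0.483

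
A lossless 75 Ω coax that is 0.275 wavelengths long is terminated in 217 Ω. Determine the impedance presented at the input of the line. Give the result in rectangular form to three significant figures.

βl = 2π × 0.275 = 99°
tan(βl) = tan(99°) = -6.31
Z_in = Z_0·(Z_L + jZ_0·tanβl)/(Z_0 + jZ_L·tanβl)
     = 75·(217 − j474)/(75 − j1370)

Z_in ≈ 26.5 + j10.4 Ω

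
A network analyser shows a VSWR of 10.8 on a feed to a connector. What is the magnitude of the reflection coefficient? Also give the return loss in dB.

|Γ| = (S − 1)/(S + 1) = (10.8 − 1)/(10.8 + 1) = 9.8/11.8
RL = −20·log₁₀|Γ| = −20·log₁₀(0.831)

|Γ| ≈ 0.831; return loss ≈ 1.61 dB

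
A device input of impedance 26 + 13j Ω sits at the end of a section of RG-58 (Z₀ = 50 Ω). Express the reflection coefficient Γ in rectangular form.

Γ = (Z_L − Z_0)/(Z_L + Z_0) = (-24 + j13)/(76 + j13)

Γ ≈ -0.278 + j0.219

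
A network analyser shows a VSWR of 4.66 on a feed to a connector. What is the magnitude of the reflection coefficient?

|Γ| ≈ 0.647

|Γ| = (S − 1)/(S + 1) = (4.66 − 1)/(4.66 + 1) = 3.66/5.66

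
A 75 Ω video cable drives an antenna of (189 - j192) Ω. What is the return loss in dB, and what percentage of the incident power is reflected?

RL ≈ 3.3 dB; 46.8% of incident power reflected

Γ = (114 − j192)/(264 − j192), |Γ| = 0.684
RL = −20·log₁₀(0.684) = 3.3 dB
P_refl/P_inc = |Γ|² = 0.468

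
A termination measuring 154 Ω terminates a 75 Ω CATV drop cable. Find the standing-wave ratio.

VSWR ≈ 2.05

Γ = (154 − 75)/(154 + 75) = 0.345
VSWR = (1 + 0.345)/(1 − 0.345)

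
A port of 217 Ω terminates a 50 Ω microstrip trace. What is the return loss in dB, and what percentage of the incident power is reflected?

RL ≈ 4.08 dB; 39.1% of incident power reflected

Γ = (217 − 50)/(217 + 50) = 0.625
RL = −20·log₁₀(0.625) = 4.08 dB
P_refl/P_inc = |Γ|² = 0.391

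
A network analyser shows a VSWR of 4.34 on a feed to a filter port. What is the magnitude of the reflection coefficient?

|Γ| ≈ 0.625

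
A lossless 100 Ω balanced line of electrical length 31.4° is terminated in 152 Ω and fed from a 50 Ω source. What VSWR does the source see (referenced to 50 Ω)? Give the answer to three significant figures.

tan(βl) = 0.61
Z_in = Z_0·(Z_L + jZ_0·tanβl)/(Z_0 + jZ_L·tanβl) = 112 − j43 Ω
Γ_s = (Z_in − Z_s)/(Z_in + Z_s) = (62.1 − j43)/(162 − j43), |Γ_s| = 0.45
VSWR = (1 + |Γ_s|)/(1 − |Γ_s|)

VSWR ≈ 2.64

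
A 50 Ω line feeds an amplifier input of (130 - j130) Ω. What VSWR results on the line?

VSWR ≈ 5.4

Γ = (Z_L − Z_0)/(Z_L + Z_0) = (80 − j130)/(180 − j130)
|Γ| = 153/222 = 0.687
VSWR = (1 + |Γ|)/(1 − |Γ|) = 1.69/0.313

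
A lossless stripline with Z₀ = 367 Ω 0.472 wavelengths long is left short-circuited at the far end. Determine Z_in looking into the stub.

Z_in ≈ −j65.2 Ω

βl = 2π × 0.472 = 170°
tan(βl) = -0.178
For a short-circuited stub, Z_in = jZ_0·tan(βl)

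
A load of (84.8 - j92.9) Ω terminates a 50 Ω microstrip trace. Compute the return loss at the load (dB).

Γ = (34.8 − j92.9)/(134.8 − j92.9), |Γ| = 0.606
RL = −20·log₁₀|Γ| = −20·log₁₀(0.606)

RL ≈ 4.35 dB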